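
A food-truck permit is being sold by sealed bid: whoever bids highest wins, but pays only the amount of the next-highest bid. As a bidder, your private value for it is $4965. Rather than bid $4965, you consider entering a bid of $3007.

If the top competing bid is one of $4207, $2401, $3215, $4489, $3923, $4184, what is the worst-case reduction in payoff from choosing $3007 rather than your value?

$4207: truthful gives $758, deviation gives $0 → loss $758.
$2401: same outcome either way → loss $0.
$3215: truthful gives $1750, deviation gives $0 → loss $1750.
$4489: truthful gives $476, deviation gives $0 → loss $476.
$3923: truthful gives $1042, deviation gives $0 → loss $1042.
$4184: truthful gives $781, deviation gives $0 → loss $781.
Maximum loss: $1750.

$1750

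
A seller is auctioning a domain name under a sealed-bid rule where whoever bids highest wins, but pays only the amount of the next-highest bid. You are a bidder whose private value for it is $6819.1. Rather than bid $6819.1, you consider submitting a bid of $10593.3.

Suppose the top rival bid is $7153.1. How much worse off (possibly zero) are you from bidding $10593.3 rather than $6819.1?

$334

Bidding your value $6819.1: you lose (since $6819.1 < $7153.1). Payoff $0.
Bidding $10593.3: you win and pay $7153.1. Payoff $6819.1 − $7153.1 = −$334.
The competing bid $7153.1 lies between your value and your inflated bid, so overbidding wins an item priced above your value.
Loss from deviating = $0 − (−$334) = $334.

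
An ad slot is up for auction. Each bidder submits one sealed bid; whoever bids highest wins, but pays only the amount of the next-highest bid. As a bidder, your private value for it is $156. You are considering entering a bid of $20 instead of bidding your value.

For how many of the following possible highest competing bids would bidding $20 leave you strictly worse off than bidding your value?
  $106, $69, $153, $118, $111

5

The deviation hurts exactly when the highest competing bid lies strictly between $20 and $156 — underbidding then forfeits a profitable win.
$106: inside the interval → strictly worse (loss $50).
$69: inside the interval → strictly worse (loss $87).
$153: inside the interval → strictly worse (loss $3).
$118: inside the interval → strictly worse (loss $38).
$111: inside the interval → strictly worse (loss $45).
Count: 5.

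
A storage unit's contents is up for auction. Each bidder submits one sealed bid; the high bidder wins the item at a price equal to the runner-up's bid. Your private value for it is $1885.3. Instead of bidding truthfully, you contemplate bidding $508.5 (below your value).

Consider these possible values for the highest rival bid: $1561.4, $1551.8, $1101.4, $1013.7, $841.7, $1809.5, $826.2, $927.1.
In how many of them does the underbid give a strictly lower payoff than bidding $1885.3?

The deviation hurts exactly when the highest competing bid lies strictly between $508.5 and $1885.3 — underbidding then forfeits a profitable win.
$1561.4: inside the interval → strictly worse (loss $323.9).
$1551.8: inside the interval → strictly worse (loss $333.5).
$1101.4: inside the interval → strictly worse (loss $783.9).
$1013.7: inside the interval → strictly worse (loss $871.6).
$841.7: inside the interval → strictly worse (loss $1043.6).
$1809.5: inside the interval → strictly worse (loss $75.8).
$826.2: inside the interval → strictly worse (loss $1059.1).
$927.1: inside the interval → strictly worse (loss $958.2).
Count: 8.

8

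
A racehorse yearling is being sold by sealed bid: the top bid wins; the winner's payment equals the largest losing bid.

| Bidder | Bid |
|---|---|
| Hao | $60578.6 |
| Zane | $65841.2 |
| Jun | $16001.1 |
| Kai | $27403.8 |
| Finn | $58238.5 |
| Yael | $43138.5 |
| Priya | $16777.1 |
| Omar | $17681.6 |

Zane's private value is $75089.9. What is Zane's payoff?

$14511.3

Highest bid: Zane at $65841.2, so Zane wins.
Second-highest bid: Hao at $60578.6 — that is the price the winner pays.
Zane's payoff = value − price = $75089.9 − $60578.6 = $14511.3.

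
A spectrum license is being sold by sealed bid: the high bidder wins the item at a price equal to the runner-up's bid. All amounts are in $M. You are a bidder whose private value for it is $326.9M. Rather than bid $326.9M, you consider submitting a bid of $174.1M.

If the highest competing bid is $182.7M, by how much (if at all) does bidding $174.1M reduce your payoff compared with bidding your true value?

$144.2M

Bidding your value $326.9M: you win (since $326.9M > $182.7M) and pay $182.7M. Payoff $144.2M.
Bidding $174.1M: you lose. Payoff $0M.
The competing bid $182.7M lies between your shaded bid and your value, so underbidding forfeits an item you could have won at a profitable price.
Loss from deviating = $144.2M − ($0M) = $144.2M.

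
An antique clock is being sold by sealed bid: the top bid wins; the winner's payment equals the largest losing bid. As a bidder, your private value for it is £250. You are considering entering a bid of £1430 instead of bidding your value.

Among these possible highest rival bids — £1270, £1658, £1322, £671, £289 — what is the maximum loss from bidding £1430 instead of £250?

£1270: truthful gives £0, deviation gives −£1020 → loss £1020.
£1658: same outcome either way → loss £0.
£1322: truthful gives £0, deviation gives −£1072 → loss £1072.
£671: truthful gives £0, deviation gives −£421 → loss £421.
£289: truthful gives £0, deviation gives −£39 → loss £39.
Maximum loss: £1072.

£1072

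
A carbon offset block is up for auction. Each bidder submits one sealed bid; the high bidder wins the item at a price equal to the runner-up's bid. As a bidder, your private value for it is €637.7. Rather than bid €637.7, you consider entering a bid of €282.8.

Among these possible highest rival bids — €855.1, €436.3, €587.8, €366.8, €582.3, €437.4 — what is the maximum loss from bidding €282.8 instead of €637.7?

€270.9

€855.1: same outcome either way → loss €0.
€436.3: truthful gives €201.4, deviation gives €0 → loss €201.4.
€587.8: truthful gives €49.9, deviation gives €0 → loss €49.9.
€366.8: truthful gives €270.9, deviation gives €0 → loss €270.9.
€582.3: truthful gives €55.4, deviation gives €0 → loss €55.4.
€437.4: truthful gives €200.3, deviation gives €0 → loss €200.3.
Maximum loss: €270.9.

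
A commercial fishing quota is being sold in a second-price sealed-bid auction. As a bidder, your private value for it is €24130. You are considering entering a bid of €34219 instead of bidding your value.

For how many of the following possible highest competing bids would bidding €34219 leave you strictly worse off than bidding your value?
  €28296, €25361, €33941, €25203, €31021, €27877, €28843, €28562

The deviation hurts exactly when the highest competing bid lies strictly between €24130 and €34219 — overbidding then wins at a price above your value.
€28296: inside the interval → strictly worse (loss €4166).
€25361: inside the interval → strictly worse (loss €1231).
€33941: inside the interval → strictly worse (loss €9811).
€25203: inside the interval → strictly worse (loss €1073).
€31021: inside the interval → strictly worse (loss €6891).
€27877: inside the interval → strictly worse (loss €3747).
€28843: inside the interval → strictly worse (loss €4713).
€28562: inside the interval → strictly worse (loss €4432).
Count: 8.

8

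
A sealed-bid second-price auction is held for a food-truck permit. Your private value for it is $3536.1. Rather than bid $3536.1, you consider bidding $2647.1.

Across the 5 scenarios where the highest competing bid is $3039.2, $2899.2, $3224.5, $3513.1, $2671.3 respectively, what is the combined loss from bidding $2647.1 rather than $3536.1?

$2333.2

The deviation costs you only when the competing bid falls strictly between $2647.1 and $3536.1; elsewhere both bids give the same outcome.
$3039.2: truthful payoff $496.9, deviation payoff $0 → loss $496.9.
$2899.2: truthful payoff $636.9, deviation payoff $0 → loss $636.9.
$3224.5: truthful payoff $311.6, deviation payoff $0 → loss $311.6.
$3513.1: truthful payoff $23, deviation payoff $0 → loss $23.
$2671.3: truthful payoff $864.8, deviation payoff $0 → loss $864.8.
Total loss = $496.9 + $636.9 + $311.6 + $23 + $864.8 = $2333.2.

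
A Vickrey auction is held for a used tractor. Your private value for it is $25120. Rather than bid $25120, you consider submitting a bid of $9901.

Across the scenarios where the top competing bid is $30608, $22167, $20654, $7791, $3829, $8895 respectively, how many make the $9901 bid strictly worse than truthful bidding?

2

The deviation hurts exactly when the highest competing bid lies strictly between $9901 and $25120 — underbidding then forfeits a profitable win.
$30608: above both → same outcome either way.
$22167: inside the interval → strictly worse (loss $2953).
$20654: inside the interval → strictly worse (loss $4466).
$7791: below both → same outcome either way.
$3829: below both → same outcome either way.
$8895: below both → same outcome either way.
Count: 2.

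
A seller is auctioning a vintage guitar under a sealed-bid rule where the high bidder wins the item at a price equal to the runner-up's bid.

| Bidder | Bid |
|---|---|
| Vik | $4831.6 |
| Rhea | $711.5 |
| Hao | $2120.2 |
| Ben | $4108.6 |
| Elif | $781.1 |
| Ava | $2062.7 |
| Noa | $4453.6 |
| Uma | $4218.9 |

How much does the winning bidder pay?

$4453.6

Highest bid: Vik at $4831.6, so Vik wins.
Second-highest bid: Noa at $4453.6 — that is the price the winner pays.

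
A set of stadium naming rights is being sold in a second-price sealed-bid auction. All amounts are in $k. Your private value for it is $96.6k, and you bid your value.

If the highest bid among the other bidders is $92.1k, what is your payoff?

Your bid $96.6k exceeds the highest competing bid $92.1k, so you win.
In a second-price auction the winner pays the second-highest bid, $92.1k.
Payoff = value − price = $96.6k − $92.1k = $4.5k.

$4.5k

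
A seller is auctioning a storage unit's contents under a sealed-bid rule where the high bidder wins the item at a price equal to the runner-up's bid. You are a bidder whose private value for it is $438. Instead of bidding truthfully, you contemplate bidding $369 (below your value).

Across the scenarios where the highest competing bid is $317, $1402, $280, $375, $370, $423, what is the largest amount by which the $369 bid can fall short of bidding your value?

$68

$317: same outcome either way → loss $0.
$1402: same outcome either way → loss $0.
$280: same outcome either way → loss $0.
$375: truthful gives $63, deviation gives $0 → loss $63.
$370: truthful gives $68, deviation gives $0 → loss $68.
$423: truthful gives $15, deviation gives $0 → loss $15.
Maximum loss: $68.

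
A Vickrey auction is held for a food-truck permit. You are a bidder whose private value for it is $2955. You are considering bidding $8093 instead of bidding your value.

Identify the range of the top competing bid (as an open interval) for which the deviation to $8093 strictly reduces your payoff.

($2955, $8093)

If the competing bid is below $2955, both bids win at the same price — no difference.
If it is above $8093, both bids lose — no difference.
If it lies strictly between $2955 and $8093, bidding your value loses (payoff 0) while bidding $8093 wins at a price above your value (payoff negative).
So the deviation strictly hurts on the open interval ($2955, $8093).
Because the price is fixed by the runner-up's bid, deviating from your value can only change a good outcome into a bad one — never the reverse.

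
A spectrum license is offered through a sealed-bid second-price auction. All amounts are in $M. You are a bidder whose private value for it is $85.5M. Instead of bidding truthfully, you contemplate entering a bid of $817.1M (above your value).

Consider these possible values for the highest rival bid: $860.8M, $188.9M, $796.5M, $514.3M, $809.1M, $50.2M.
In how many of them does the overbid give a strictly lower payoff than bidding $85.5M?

4

The deviation hurts exactly when the highest competing bid lies strictly between $85.5M and $817.1M — overbidding then wins at a price above your value.
$860.8M: above both → same outcome either way.
$188.9M: inside the interval → strictly worse (loss $103.4M).
$796.5M: inside the interval → strictly worse (loss $711M).
$514.3M: inside the interval → strictly worse (loss $428.8M).
$809.1M: inside the interval → strictly worse (loss $723.6M).
$50.2M: below both → same outcome either way.
Count: 4.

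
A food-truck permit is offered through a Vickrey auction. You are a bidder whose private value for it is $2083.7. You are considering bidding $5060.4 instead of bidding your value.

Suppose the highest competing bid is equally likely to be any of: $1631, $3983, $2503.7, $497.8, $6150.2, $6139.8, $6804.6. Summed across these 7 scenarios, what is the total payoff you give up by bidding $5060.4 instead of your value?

$2319.3

The deviation costs you only when the competing bid falls strictly between $2083.7 and $5060.4; elsewhere both bids give the same outcome.
$1631: outcomes coincide → loss $0.
$3983: truthful payoff $0, deviation payoff −$1899.3 → loss $1899.3.
$2503.7: truthful payoff $0, deviation payoff −$420 → loss $420.
$497.8: outcomes coincide → loss $0.
$6150.2: outcomes coincide → loss $0.
$6139.8: outcomes coincide → loss $0.
$6804.6: outcomes coincide → loss $0.
Total loss = $1899.3 + $420 = $2319.3.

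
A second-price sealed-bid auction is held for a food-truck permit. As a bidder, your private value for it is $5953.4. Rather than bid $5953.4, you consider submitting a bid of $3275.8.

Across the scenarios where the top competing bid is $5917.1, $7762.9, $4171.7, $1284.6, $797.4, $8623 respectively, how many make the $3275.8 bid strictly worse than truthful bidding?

The deviation hurts exactly when the highest competing bid lies strictly between $3275.8 and $5953.4 — underbidding then forfeits a profitable win.
$5917.1: inside the interval → strictly worse (loss $36.3).
$7762.9: above both → same outcome either way.
$4171.7: inside the interval → strictly worse (loss $1781.7).
$1284.6: below both → same outcome either way.
$797.4: below both → same outcome either way.
$8623: above both → same outcome either way.
Count: 2.

2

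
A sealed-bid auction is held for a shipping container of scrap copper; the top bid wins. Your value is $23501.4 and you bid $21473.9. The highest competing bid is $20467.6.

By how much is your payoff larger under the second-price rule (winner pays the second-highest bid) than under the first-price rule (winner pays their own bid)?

You have the highest bid, so you win under either rule.
Second-price: pay $20467.6 → payoff $3033.8.
First-price: pay your own bid $21473.9 → payoff $2027.5.
Difference = $3033.8 − ($2027.5) = $1006.3.

$1006.3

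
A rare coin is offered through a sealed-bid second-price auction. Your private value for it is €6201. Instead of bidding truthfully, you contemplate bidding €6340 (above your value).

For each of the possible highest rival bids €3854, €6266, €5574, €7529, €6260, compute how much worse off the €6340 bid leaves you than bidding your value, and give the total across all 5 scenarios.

€124

The deviation costs you only when the competing bid falls strictly between €6201 and €6340; elsewhere both bids give the same outcome.
€3854: outcomes coincide → loss €0.
€6266: truthful payoff €0, deviation payoff −€65 → loss €65.
€5574: outcomes coincide → loss €0.
€7529: outcomes coincide → loss €0.
€6260: truthful payoff €0, deviation payoff −€59 → loss €59.
Total loss = €65 + €59 = €124.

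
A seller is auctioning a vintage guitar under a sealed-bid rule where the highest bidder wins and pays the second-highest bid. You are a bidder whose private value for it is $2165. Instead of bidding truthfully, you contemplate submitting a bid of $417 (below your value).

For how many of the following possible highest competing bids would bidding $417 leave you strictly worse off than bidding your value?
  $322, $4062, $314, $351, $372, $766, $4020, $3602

1

The deviation hurts exactly when the highest competing bid lies strictly between $417 and $2165 — underbidding then forfeits a profitable win.
$322: below both → same outcome either way.
$4062: above both → same outcome either way.
$314: below both → same outcome either way.
$351: below both → same outcome either way.
$372: below both → same outcome either way.
$766: inside the interval → strictly worse (loss $1399).
$4020: above both → same outcome either way.
$3602: above both → same outcome either way.
Count: 1.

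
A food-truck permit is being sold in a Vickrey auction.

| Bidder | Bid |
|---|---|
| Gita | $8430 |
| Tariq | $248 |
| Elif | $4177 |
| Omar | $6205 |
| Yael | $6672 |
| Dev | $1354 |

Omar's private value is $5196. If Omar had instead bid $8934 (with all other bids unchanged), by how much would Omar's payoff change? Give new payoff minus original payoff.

The highest bid among the other bidders is $8430; Omar's bid doesn't change that.
Original bid $6205: Omar is not highest (top rival bid is $8430); payoff $0.
Alternative bid $8934: Omar is highest, pays the top rival bid $8430; payoff $5196 − $8430 = −$3234.
Change in payoff = −$3234 − ($0) = −$3234.

−$3234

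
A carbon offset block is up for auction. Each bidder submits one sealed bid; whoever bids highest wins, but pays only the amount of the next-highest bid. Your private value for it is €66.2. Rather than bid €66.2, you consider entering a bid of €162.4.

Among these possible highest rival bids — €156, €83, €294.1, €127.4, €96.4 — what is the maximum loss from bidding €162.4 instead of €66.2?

€156: truthful gives €0, deviation gives −€89.8 → loss €89.8.
€83: truthful gives €0, deviation gives −€16.8 → loss €16.8.
€294.1: same outcome either way → loss €0.
€127.4: truthful gives €0, deviation gives −€61.2 → loss €61.2.
€96.4: truthful gives €0, deviation gives −€30.2 → loss €30.2.
Maximum loss: €89.8.

€89.8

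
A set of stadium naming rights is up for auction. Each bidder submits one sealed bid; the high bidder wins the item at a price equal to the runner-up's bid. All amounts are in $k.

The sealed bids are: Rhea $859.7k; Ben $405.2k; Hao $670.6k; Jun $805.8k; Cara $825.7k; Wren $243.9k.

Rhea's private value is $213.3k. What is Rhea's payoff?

Highest bid: Rhea at $859.7k, so Rhea wins.
Second-highest bid: Cara at $825.7k — that is the price the winner pays.
Rhea's payoff = value − price = $213.3k − $825.7k = −$612.4k.

−$612.4k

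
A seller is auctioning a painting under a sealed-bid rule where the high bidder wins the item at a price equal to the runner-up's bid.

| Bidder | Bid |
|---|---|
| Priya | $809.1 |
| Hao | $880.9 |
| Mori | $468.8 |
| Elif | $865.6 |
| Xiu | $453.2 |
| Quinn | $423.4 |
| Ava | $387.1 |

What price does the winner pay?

Highest bid: Hao at $880.9, so Hao wins.
Second-highest bid: Elif at $865.6 — that is the price the winner pays.

$865.6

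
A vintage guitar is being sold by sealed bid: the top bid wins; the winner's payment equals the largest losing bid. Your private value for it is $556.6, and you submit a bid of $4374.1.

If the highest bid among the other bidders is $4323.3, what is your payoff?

Your bid $4374.1 exceeds the highest competing bid $4323.3, so you win.
In a second-price auction the winner pays the second-highest bid, $4323.3.
Payoff = value − price = $556.6 − $4323.3 = −$3766.7.

−$3766.7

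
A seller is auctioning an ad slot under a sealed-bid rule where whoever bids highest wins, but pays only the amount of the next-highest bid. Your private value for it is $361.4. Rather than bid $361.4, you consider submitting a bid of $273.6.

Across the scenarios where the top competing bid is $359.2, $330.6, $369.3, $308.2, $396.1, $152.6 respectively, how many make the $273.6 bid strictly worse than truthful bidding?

The deviation hurts exactly when the highest competing bid lies strictly between $273.6 and $361.4 — underbidding then forfeits a profitable win.
$359.2: inside the interval → strictly worse (loss $2.2).
$330.6: inside the interval → strictly worse (loss $30.8).
$369.3: above both → same outcome either way.
$308.2: inside the interval → strictly worse (loss $53.2).
$396.1: above both → same outcome either way.
$152.6: below both → same outcome either way.
Count: 3.

3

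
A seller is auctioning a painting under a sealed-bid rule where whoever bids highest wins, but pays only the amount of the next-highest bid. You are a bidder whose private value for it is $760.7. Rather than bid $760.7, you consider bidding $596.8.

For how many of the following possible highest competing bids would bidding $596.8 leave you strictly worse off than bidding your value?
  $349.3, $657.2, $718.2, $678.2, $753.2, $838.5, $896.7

The deviation hurts exactly when the highest competing bid lies strictly between $596.8 and $760.7 — underbidding then forfeits a profitable win.
$349.3: below both → same outcome either way.
$657.2: inside the interval → strictly worse (loss $103.5).
$718.2: inside the interval → strictly worse (loss $42.5).
$678.2: inside the interval → strictly worse (loss $82.5).
$753.2: inside the interval → strictly worse (loss $7.5).
$838.5: above both → same outcome either way.
$896.7: above both → same outcome either way.
Count: 4.

4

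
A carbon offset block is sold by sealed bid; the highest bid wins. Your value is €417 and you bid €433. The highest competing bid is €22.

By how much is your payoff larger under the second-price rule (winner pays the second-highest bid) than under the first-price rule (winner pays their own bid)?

You have the highest bid, so you win under either rule.
Second-price: pay €22 → payoff €395.
First-price: pay your own bid €433 → payoff −€16.
Difference = €395 − (−€16) = €411.

€411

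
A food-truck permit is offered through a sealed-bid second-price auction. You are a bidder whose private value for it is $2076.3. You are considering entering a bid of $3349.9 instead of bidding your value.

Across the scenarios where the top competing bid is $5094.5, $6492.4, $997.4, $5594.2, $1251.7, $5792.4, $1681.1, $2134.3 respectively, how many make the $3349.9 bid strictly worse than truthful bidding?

The deviation hurts exactly when the highest competing bid lies strictly between $2076.3 and $3349.9 — overbidding then wins at a price above your value.
$5094.5: above both → same outcome either way.
$6492.4: above both → same outcome either way.
$997.4: below both → same outcome either way.
$5594.2: above both → same outcome either way.
$1251.7: below both → same outcome either way.
$5792.4: above both → same outcome either way.
$1681.1: below both → same outcome either way.
$2134.3: inside the interval → strictly worse (loss $58).
Count: 1.

1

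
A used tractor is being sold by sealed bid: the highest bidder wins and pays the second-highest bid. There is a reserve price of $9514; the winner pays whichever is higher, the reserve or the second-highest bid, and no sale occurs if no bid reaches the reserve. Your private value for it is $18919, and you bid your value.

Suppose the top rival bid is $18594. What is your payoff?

Your bid $18919 is the highest and exceeds the reserve.
Price = max(second-highest bid, reserve) = max($18594, $9514) = $18594.
Payoff = $18919 − $18594 = $325.

$325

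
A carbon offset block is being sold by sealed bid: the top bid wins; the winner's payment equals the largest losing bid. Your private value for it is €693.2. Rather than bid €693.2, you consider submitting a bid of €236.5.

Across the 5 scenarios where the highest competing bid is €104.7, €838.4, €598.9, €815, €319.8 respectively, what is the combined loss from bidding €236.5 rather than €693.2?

€467.7

The deviation costs you only when the competing bid falls strictly between €236.5 and €693.2; elsewhere both bids give the same outcome.
€104.7: outcomes coincide → loss €0.
€838.4: outcomes coincide → loss €0.
€598.9: truthful payoff €94.3, deviation payoff €0 → loss €94.3.
€815: outcomes coincide → loss €0.
€319.8: truthful payoff €373.4, deviation payoff €0 → loss €373.4.
Total loss = €94.3 + €373.4 = €467.7.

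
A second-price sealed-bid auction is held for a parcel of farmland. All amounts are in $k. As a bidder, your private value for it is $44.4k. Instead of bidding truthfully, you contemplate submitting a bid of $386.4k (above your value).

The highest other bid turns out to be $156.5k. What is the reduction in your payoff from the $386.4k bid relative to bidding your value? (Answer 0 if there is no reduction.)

Bidding your value $44.4k: you lose (since $44.4k < $156.5k). Payoff $0k.
Bidding $386.4k: you win and pay $156.5k. Payoff $44.4k − $156.5k = −$112.1k.
The competing bid $156.5k lies between your value and your inflated bid, so overbidding wins an item priced above your value.
Loss from deviating = $0k − (−$112.1k) = $112.1k.

$112.1k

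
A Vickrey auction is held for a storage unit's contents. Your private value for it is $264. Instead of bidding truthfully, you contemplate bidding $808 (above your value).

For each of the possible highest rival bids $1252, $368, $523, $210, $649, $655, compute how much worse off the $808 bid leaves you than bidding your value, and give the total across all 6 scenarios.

$1139

The deviation costs you only when the competing bid falls strictly between $264 and $808; elsewhere both bids give the same outcome.
$1252: outcomes coincide → loss $0.
$368: truthful payoff $0, deviation payoff −$104 → loss $104.
$523: truthful payoff $0, deviation payoff −$259 → loss $259.
$210: outcomes coincide → loss $0.
$649: truthful payoff $0, deviation payoff −$385 → loss $385.
$655: truthful payoff $0, deviation payoff −$391 → loss $391.
Total loss = $104 + $259 + $385 + $391 = $1139.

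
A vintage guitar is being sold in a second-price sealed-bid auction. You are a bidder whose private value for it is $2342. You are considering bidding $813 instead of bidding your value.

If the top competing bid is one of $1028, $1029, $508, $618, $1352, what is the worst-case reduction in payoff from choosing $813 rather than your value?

$1314

$1028: truthful gives $1314, deviation gives $0 → loss $1314.
$1029: truthful gives $1313, deviation gives $0 → loss $1313.
$508: same outcome either way → loss $0.
$618: same outcome either way → loss $0.
$1352: truthful gives $990, deviation gives $0 → loss $990.
Maximum loss: $1314.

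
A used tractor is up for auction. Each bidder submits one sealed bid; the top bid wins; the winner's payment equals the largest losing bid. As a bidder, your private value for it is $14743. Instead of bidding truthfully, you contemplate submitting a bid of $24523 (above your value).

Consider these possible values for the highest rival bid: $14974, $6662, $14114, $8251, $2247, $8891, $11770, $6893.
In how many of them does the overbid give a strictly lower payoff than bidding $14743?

The deviation hurts exactly when the highest competing bid lies strictly between $14743 and $24523 — overbidding then wins at a price above your value.
$14974: inside the interval → strictly worse (loss $231).
$6662: below both → same outcome either way.
$14114: below both → same outcome either way.
$8251: below both → same outcome either way.
$2247: below both → same outcome either way.
$8891: below both → same outcome either way.
$11770: below both → same outcome either way.
$6893: below both → same outcome either way.
Count: 1.

1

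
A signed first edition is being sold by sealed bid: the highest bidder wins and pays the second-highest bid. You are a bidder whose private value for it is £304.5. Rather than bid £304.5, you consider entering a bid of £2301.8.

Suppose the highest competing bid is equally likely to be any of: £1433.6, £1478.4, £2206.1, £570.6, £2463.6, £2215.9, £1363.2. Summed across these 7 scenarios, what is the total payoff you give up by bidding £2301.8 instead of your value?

£7440.8

The deviation costs you only when the competing bid falls strictly between £304.5 and £2301.8; elsewhere both bids give the same outcome.
£1433.6: truthful payoff £0, deviation payoff −£1129.1 → loss £1129.1.
£1478.4: truthful payoff £0, deviation payoff −£1173.9 → loss £1173.9.
£2206.1: truthful payoff £0, deviation payoff −£1901.6 → loss £1901.6.
£570.6: truthful payoff £0, deviation payoff −£266.1 → loss £266.1.
£2463.6: outcomes coincide → loss £0.
£2215.9: truthful payoff £0, deviation payoff −£1911.4 → loss £1911.4.
£1363.2: truthful payoff £0, deviation payoff −£1058.7 → loss £1058.7.
Total loss = £1129.1 + £1173.9 + £1901.6 + £266.1 + £1911.4 + £1058.7 = £7440.8.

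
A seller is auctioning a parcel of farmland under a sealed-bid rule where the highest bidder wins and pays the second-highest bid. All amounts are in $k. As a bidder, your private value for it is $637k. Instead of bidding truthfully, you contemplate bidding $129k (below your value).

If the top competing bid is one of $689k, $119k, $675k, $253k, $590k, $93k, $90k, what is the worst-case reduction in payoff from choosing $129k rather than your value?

$689k: same outcome either way → loss $0k.
$119k: same outcome either way → loss $0k.
$675k: same outcome either way → loss $0k.
$253k: truthful gives $384k, deviation gives $0k → loss $384k.
$590k: truthful gives $47k, deviation gives $0k → loss $47k.
$93k: same outcome either way → loss $0k.
$90k: same outcome either way → loss $0k.
Maximum loss: $384k.

$384k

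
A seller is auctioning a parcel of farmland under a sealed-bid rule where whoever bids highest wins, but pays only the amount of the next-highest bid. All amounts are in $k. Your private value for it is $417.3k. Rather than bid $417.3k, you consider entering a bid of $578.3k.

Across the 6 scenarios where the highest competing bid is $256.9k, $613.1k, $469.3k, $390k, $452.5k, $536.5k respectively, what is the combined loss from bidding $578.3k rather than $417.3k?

The deviation costs you only when the competing bid falls strictly between $417.3k and $578.3k; elsewhere both bids give the same outcome.
$256.9k: outcomes coincide → loss $0k.
$613.1k: outcomes coincide → loss $0k.
$469.3k: truthful payoff $0k, deviation payoff −$52k → loss $52k.
$390k: outcomes coincide → loss $0k.
$452.5k: truthful payoff $0k, deviation payoff −$35.2k → loss $35.2k.
$536.5k: truthful payoff $0k, deviation payoff −$119.2k → loss $119.2k.
Total loss = $52k + $35.2k + $119.2k = $206.4k.

$206.4k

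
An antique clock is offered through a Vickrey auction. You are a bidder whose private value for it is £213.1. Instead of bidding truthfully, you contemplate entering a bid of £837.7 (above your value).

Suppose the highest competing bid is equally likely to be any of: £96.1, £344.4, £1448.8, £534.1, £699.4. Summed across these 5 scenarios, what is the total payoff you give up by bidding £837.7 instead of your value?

The deviation costs you only when the competing bid falls strictly between £213.1 and £837.7; elsewhere both bids give the same outcome.
£96.1: outcomes coincide → loss £0.
£344.4: truthful payoff £0, deviation payoff −£131.3 → loss £131.3.
£1448.8: outcomes coincide → loss £0.
£534.1: truthful payoff £0, deviation payoff −£321 → loss £321.
£699.4: truthful payoff £0, deviation payoff −£486.3 → loss £486.3.
Total loss = £131.3 + £321 + £486.3 = £938.6.
In a second-price auction your bid sets only whether you win, not what you pay, so bidding your true value is weakly dominant.

£938.6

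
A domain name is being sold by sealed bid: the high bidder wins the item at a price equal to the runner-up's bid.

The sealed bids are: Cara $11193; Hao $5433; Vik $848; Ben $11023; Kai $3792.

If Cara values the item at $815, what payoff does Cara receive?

Highest bid: Cara at $11193, so Cara wins.
Second-highest bid: Ben at $11023 — that is the price the winner pays.
Cara's payoff = value − price = $815 − $11023 = −$10208.

−$10208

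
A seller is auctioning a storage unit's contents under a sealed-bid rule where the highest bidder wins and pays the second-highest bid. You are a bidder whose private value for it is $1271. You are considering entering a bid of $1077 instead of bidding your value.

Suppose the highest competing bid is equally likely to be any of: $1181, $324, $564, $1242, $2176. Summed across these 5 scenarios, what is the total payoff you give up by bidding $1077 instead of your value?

The deviation costs you only when the competing bid falls strictly between $1077 and $1271; elsewhere both bids give the same outcome.
$1181: truthful payoff $90, deviation payoff $0 → loss $90.
$324: outcomes coincide → loss $0.
$564: outcomes coincide → loss $0.
$1242: truthful payoff $29, deviation payoff $0 → loss $29.
$2176: outcomes coincide → loss $0.
Total loss = $90 + $29 = $119.

$119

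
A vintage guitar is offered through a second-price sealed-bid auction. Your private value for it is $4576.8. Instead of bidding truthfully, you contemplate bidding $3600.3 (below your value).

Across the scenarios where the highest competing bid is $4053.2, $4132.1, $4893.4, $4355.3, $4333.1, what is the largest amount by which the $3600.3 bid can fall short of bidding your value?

$523.6

$4053.2: truthful gives $523.6, deviation gives $0 → loss $523.6.
$4132.1: truthful gives $444.7, deviation gives $0 → loss $444.7.
$4893.4: same outcome either way → loss $0.
$4355.3: truthful gives $221.5, deviation gives $0 → loss $221.5.
$4333.1: truthful gives $243.7, deviation gives $0 → loss $243.7.
Maximum loss: $523.6.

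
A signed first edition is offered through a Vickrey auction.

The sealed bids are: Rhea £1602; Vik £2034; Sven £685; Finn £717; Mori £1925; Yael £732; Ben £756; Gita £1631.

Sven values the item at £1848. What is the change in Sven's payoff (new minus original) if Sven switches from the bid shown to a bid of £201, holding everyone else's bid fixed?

£0

The highest bid among the other bidders is £2034; Sven's bid doesn't change that.
Original bid £685: Sven is not highest (top rival bid is £2034); payoff £0.
Alternative bid £201: Sven is not highest (top rival bid is £2034); payoff £0.
Change in payoff = £0 − (£0) = £0.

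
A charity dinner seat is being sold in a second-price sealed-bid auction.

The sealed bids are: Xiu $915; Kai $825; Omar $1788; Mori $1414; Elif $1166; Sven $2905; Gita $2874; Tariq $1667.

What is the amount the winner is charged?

Highest bid: Sven at $2905, so Sven wins.
Second-highest bid: Gita at $2874 — that is the price the winner pays.

$2874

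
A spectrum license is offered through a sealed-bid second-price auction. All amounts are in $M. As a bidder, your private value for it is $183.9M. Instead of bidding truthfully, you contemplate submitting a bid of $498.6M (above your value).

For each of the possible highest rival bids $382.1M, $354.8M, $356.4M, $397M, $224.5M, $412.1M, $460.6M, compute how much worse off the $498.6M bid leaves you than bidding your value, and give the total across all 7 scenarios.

The deviation costs you only when the competing bid falls strictly between $183.9M and $498.6M; elsewhere both bids give the same outcome.
$382.1M: truthful payoff $0M, deviation payoff −$198.2M → loss $198.2M.
$354.8M: truthful payoff $0M, deviation payoff −$170.9M → loss $170.9M.
$356.4M: truthful payoff $0M, deviation payoff −$172.5M → loss $172.5M.
$397M: truthful payoff $0M, deviation payoff −$213.1M → loss $213.1M.
$224.5M: truthful payoff $0M, deviation payoff −$40.6M → loss $40.6M.
$412.1M: truthful payoff $0M, deviation payoff −$228.2M → loss $228.2M.
$460.6M: truthful payoff $0M, deviation payoff −$276.7M → loss $276.7M.
Total loss = $198.2M + $170.9M + $172.5M + $213.1M + $40.6M + $228.2M + $276.7M = $1300.2M.

$1300.2M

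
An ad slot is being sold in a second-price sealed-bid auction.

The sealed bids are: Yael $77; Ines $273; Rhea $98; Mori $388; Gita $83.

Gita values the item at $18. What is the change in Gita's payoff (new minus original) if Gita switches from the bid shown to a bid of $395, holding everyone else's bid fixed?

The highest bid among the other bidders is $388; Gita's bid doesn't change that.
Original bid $83: Gita is not highest (top rival bid is $388); payoff $0.
Alternative bid $395: Gita is highest, pays the top rival bid $388; payoff $18 − $388 = −$370.
Change in payoff = −$370 − ($0) = −$370.

−$370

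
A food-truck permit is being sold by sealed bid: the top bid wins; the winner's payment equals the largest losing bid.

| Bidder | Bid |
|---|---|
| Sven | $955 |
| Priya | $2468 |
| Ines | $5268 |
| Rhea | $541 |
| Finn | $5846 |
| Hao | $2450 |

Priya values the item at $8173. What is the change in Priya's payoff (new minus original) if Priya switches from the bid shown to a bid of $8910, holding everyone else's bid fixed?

The highest bid among the other bidders is $5846; Priya's bid doesn't change that.
Original bid $2468: Priya is not highest (top rival bid is $5846); payoff $0.
Alternative bid $8910: Priya is highest, pays the top rival bid $5846; payoff $8173 − $5846 = $2327.
Change in payoff = $2327 − ($0) = $2327.

$2327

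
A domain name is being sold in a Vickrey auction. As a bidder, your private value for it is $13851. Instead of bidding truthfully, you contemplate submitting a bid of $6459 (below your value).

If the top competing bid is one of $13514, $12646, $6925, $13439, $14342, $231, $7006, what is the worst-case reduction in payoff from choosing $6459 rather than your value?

$13514: truthful gives $337, deviation gives $0 → loss $337.
$12646: truthful gives $1205, deviation gives $0 → loss $1205.
$6925: truthful gives $6926, deviation gives $0 → loss $6926.
$13439: truthful gives $412, deviation gives $0 → loss $412.
$14342: same outcome either way → loss $0.
$231: same outcome either way → loss $0.
$7006: truthful gives $6845, deviation gives $0 → loss $6845.
Maximum loss: $6926.

$6926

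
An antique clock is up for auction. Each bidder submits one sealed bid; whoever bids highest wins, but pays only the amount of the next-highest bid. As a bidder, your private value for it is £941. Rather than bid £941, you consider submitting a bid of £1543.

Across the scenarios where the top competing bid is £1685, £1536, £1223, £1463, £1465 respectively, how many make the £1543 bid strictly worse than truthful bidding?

The deviation hurts exactly when the highest competing bid lies strictly between £941 and £1543 — overbidding then wins at a price above your value.
£1685: above both → same outcome either way.
£1536: inside the interval → strictly worse (loss £595).
£1223: inside the interval → strictly worse (loss £282).
£1463: inside the interval → strictly worse (loss £522).
£1465: inside the interval → strictly worse (loss £524).
Count: 4.

4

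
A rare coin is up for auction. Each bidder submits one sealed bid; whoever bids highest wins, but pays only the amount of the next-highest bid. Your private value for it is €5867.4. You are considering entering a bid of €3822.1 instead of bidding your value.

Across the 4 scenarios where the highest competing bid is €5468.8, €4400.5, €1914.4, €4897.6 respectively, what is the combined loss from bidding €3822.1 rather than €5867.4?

The deviation costs you only when the competing bid falls strictly between €3822.1 and €5867.4; elsewhere both bids give the same outcome.
€5468.8: truthful payoff €398.6, deviation payoff €0 → loss €398.6.
€4400.5: truthful payoff €1466.9, deviation payoff €0 → loss €1466.9.
€1914.4: outcomes coincide → loss €0.
€4897.6: truthful payoff €969.8, deviation payoff €0 → loss €969.8.
Total loss = €398.6 + €1466.9 + €969.8 = €2835.3.
Truthful bidding weakly dominates here: raising your bid can only win items priced above your value, and lowering it can only forfeit items priced below.

€2835.3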